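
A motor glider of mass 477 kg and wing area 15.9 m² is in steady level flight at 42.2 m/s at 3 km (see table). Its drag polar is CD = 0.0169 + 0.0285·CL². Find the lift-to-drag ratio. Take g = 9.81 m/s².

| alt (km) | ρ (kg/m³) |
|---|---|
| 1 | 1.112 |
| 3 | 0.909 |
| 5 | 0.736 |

L/D = 17.6

At 3 km, from the table: ρ = 0.909 kg/m³.
Level flight ⇒ L = W = m·g = 477 × 9.81 = 4679.4 N.
Dynamic pressure q = 0.5 × 0.909 × 42.2² = 809.4 Pa.
CL = 2W/(ρv²S) = 2×4679.4/(0.909×42.2²×15.9) = 0.3636.
CD = 0.0169 + 0.0285 × 0.3636² = 0.02067.
L/D = CL/CD = 0.3636 / 0.02067 = 17.6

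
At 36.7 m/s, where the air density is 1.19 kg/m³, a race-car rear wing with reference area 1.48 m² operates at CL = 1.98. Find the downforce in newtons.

L = 2350 N

Dynamic pressure q = ½ρv² = ½ × 1.19 × 36.7² = 801.4 Pa.
L = q·S·CL = 801.4 × 1.48 × 1.98 = 2350 N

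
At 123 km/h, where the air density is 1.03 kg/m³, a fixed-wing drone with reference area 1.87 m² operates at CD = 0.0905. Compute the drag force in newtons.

Convert speed: v = 123 km/h ÷ 3.6 = 34.17 m/s.
Dynamic pressure q = ½ρv² = ½ × 1.03 × 34.17² = 601.2 Pa.
D = q·S·CD = 601.2 × 1.87 × 0.0905 = 102 N

D = 102 N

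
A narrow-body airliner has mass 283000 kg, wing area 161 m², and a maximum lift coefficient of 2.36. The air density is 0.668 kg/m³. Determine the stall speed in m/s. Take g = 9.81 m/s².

V_stall = 148 m/s

Stall occurs when L = W at CL,max. W = mg = 283000 × 9.81 = 2.776×10^6 N.
From L = ½ρV²S·CL,max = W: V_stall = √(2W/(ρSCL,max)) = √(2·2.776×10^6/(0.668·161·2.36))
V_stall = √21880 = 148 m/s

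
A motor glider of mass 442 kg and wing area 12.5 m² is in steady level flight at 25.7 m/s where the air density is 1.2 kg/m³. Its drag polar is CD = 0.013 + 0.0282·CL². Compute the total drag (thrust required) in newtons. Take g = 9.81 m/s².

D = 171 N

Weight W = mg = 442 × 9.81 = 4336 N; in level flight L = W.
Dynamic pressure q = 0.5 × 1.2 × 25.7² = 396.3 Pa.
CL = W/(q·S) = 4336 / (396.3 × 12.5) = 0.8753.
CD = 0.013 + 0.0282 × 0.8753² = 0.03461.
D = q·S·CD = 396.3 × 12.5 × 0.03461 = 171.4 N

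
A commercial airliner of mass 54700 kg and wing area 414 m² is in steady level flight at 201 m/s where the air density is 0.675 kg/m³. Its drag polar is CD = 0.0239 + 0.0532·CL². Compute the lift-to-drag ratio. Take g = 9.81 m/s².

L/D = 3.9

Level flight ⇒ L = W = m·g = 54700 × 9.81 = 5.3661×10^5 N.
q = ½ρv² = ½ × 0.675 × 201² = 13640 Pa.
Required CL = L/(qS) = 5.3661×10^5/(13640·414) = 0.09506.
CD = 0.0239 + 0.0532 × 0.09506² = 0.02438.
L/D = CL/CD = 0.09506 / 0.02438 = 3.9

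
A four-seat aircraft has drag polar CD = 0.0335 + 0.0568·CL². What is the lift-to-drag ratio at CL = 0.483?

L/D = 10.3

CD = 0.0335 + 0.0568 × 0.483² = 0.04675
L/D = CL/CD = 0.483 / 0.04675 = 10.3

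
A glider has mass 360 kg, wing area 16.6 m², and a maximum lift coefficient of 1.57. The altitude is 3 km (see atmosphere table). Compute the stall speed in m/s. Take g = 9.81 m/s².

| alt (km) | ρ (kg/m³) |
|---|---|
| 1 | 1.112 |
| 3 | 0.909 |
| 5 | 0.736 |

V_stall = 17.3 m/s

At 3 km, from the table: ρ = 0.909 kg/m³.
Stall occurs when L = W at CL,max. W = mg = 360 × 9.81 = 3532 N.
V_stall = √(2W/(ρ·S·CL,max)) = √(2 × 3532 / (0.909 × 16.6 × 1.57))
V_stall = √298.1 = 17.3 m/s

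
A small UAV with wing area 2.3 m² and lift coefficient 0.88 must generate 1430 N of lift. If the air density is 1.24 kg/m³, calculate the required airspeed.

L = ½ρv²S·CL ⇒ v = √(2L/(ρ·S·CL))
v = √(2 × 1430 / (1.24 × 2.3 × 0.88)) = √1140 = 33.8 m/s

v = 33.8 m/s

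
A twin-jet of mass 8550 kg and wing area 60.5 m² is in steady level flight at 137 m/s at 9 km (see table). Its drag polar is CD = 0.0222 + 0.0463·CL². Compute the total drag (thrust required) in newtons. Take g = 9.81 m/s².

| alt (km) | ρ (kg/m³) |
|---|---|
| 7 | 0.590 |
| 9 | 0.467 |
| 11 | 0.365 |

At 9 km, from the table: ρ = 0.467 kg/m³.
In steady level flight, lift balances weight: W = mg = 8550 × 9.81 = 83876 N.
q = ½ρv² = ½ × 0.467 × 137² = 4383 Pa.
CL = W/(q·S) = 83876 / (4383 × 60.5) = 0.3163.
CD = 0.0222 + 0.0463 × 0.3163² = 0.02683.
D = q·S·CD = 4383 × 60.5 × 0.02683 = 7115 N

D = 7110 N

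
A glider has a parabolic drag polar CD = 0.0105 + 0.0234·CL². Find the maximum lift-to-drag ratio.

For CD = CD0 + K·CL², (L/D)max occurs at CL* = √(CD0/K) and equals 1/(2√(K·CD0)).
(L/D)max = 1/(2√(0.0234 × 0.0105)) = 1/(2 × 0.01567) = 31.9

(L/D)max = 31.9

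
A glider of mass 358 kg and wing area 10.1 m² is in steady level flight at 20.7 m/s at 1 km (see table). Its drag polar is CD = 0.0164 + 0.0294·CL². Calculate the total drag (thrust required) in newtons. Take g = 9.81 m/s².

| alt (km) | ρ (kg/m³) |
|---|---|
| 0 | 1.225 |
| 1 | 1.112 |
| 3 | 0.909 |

At 1 km, from the table: ρ = 1.112 kg/m³.
In steady level flight, lift balances weight: W = mg = 358 × 9.81 = 3512 N.
q = ½ρv² = ½ × 1.112 × 20.7² = 238.2 Pa.
CL = 2W/(ρv²S) = 2×3512/(1.112×20.7²×10.1) = 1.46.
CD = 0.0164 + 0.0294 × 1.46² = 0.07903.
D = q·S·CD = 238.2 × 10.1 × 0.07903 = 190.2 N

D = 190 N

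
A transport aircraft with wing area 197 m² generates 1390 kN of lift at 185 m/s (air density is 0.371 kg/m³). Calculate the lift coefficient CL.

CL = 1.11

From L = ½ρv²S·CL, rearranging gives CL = 2L/(ρv²S).
CL = 2 × 1.39×10^6 / (0.371 × 185² × 197) = 1.11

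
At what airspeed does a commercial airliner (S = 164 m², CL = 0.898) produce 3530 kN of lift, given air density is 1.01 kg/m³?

v = 218 m/s

L = ½ρv²S·CL ⇒ v = √(2L/(ρ·S·CL))
v = √(2 × 3.53×10^6 / (1.01 × 164 × 0.898)) = √47460 = 218 m/s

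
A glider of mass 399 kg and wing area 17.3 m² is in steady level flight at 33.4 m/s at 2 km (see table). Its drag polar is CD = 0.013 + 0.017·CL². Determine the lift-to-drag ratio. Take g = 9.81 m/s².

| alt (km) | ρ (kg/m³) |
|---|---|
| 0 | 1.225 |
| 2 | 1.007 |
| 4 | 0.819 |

L/D = 25.6

At 2 km, from the table: ρ = 1.007 kg/m³.
In steady level flight, lift balances weight: W = mg = 399 × 9.81 = 3914.2 N.
q = ½ρv² = ½ × 1.007 × 33.4² = 561.7 Pa.
CL = 2W/(ρv²S) = 2×3914.2/(1.007×33.4²×17.3) = 0.4028.
CD = 0.013 + 0.017 × 0.4028² = 0.01576.
L/D = CL/CD = 0.4028 / 0.01576 = 25.6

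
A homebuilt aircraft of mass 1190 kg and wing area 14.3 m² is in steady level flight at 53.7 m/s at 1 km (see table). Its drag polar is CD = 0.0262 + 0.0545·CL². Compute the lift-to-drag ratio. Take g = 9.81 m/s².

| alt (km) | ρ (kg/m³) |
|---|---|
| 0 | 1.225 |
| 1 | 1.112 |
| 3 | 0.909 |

At 1 km, from the table: ρ = 1.112 kg/m³.
Level flight ⇒ L = W = m·g = 1190 × 9.81 = 11674 N.
Dynamic pressure q = 0.5 × 1.112 × 53.7² = 1603 Pa.
Required CL = L/(qS) = 11674/(1603·14.3) = 0.5092.
CD = 0.0262 + 0.0545 × 0.5092² = 0.04033.
L/D = CL/CD = 0.5092 / 0.04033 = 12.6

L/D = 12.6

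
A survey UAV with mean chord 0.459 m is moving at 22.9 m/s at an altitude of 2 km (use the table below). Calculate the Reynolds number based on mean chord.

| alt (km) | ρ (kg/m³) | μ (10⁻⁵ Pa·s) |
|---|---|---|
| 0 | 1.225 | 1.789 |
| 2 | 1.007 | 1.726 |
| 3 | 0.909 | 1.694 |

Re = 6.13×10^5

At 2 km, from the table: ρ = 1.007 kg/m³, μ = 1.726×10⁻⁵ Pa·s.
Re = ρ·v·c/μ = 1.007 × 22.9 × 0.459 / (1.726×10⁻⁵) = 6.13×10^5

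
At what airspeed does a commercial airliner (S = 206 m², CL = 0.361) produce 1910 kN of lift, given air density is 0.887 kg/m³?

v = 241 m/s

L = ½ρv²S·CL ⇒ v = √(2L/(ρ·S·CL))
v = √(2 × 1.91×10^6 / (0.887 × 206 × 0.361)) = √57910 = 241 m/s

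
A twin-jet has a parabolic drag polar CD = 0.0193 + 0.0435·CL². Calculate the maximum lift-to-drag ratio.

For CD = CD0 + K·CL², (L/D)max occurs at CL* = √(CD0/K) and equals 1/(2√(K·CD0)).
(L/D)max = 1/(2√(0.0435 × 0.0193)) = 1/(2 × 0.02897) = 17.3

(L/D)max = 17.3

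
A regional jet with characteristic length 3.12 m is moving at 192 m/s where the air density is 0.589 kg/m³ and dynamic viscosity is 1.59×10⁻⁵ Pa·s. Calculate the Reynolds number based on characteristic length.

Re = 2.22×10^7

Re = ρ·v·c/μ = 0.589 × 192 × 3.12 / (1.59×10⁻⁵) = 2.22×10^7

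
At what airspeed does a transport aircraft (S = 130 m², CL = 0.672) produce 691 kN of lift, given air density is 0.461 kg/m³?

v = 185 m/s

L = ½ρv²S·CL ⇒ v = √(2L/(ρ·S·CL))
v = √(2 × 6.91×10^5 / (0.461 × 130 × 0.672)) = √34320 = 185 m/s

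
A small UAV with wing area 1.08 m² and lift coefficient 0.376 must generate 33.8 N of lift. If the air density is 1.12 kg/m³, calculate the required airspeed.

L = ½ρv²S·CL ⇒ v = √(2L/(ρ·S·CL))
v = √(2 × 33.8 / (1.12 × 1.08 × 0.376)) = √148.6 = 12.2 m/s

v = 12.2 m/s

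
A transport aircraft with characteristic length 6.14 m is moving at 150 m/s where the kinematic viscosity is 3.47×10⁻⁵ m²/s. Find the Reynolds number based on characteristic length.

Re = v·c/ν = 150 × 6.14 / (3.47×10⁻⁵) = 2.65×10^7

Re = 2.65×10^7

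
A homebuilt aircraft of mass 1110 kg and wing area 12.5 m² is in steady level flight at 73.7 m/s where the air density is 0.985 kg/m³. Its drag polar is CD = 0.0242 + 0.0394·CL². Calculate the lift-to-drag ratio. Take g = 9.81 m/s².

Weight W = mg = 1110 × 9.81 = 10889 N; in level flight L = W.
Dynamic pressure q = 0.5 × 0.985 × 73.7² = 2675 Pa.
CL = W/(q·S) = 10889 / (2675 × 12.5) = 0.3256.
CD = 0.0242 + 0.0394 × 0.3256² = 0.02838.
L/D = CL/CD = 0.3256 / 0.02838 = 11.5

L/D = 11.5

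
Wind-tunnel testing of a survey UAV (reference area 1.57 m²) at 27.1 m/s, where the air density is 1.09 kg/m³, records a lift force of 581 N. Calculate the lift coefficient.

CL = 0.925

From L = ½ρv²S·CL, rearranging gives CL = 2L/(ρv²S).
CL = 2 × 581 / (1.09 × 27.1² × 1.57) = 0.925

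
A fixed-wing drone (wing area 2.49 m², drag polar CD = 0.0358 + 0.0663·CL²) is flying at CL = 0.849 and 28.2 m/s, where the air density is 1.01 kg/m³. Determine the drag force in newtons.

D = 83.6 N

CD = 0.0358 + 0.0663 × 0.849² = 0.08359
D = ½ρv²S·CD = ½ × 1.01 × 28.2² × 2.49 × 0.08359 = 83.6 N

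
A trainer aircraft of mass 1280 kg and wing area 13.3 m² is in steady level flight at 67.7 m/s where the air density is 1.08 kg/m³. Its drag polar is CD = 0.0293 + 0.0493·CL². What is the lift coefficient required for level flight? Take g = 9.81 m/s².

CL = 0.381

Level flight ⇒ L = W = m·g = 1280 × 9.81 = 12557 N.
q = ½ρv² = ½ × 1.08 × 67.7² = 2475 Pa.
CL = W/(q·S) = 12557 / (2475 × 13.3) = 0.3815.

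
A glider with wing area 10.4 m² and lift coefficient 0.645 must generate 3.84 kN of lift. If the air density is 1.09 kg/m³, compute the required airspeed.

L = ½ρv²S·CL ⇒ v = √(2L/(ρ·S·CL))
v = √(2 × 3840 / (1.09 × 10.4 × 0.645)) = √1050 = 32.4 m/s

v = 32.4 m/s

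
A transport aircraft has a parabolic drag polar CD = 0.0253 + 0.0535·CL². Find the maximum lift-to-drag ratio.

For CD = CD0 + K·CL², (L/D)max occurs at CL* = √(CD0/K) and equals 1/(2√(K·CD0)).
(L/D)max = 1/(2√(0.0535 × 0.0253)) = 1/(2 × 0.03679) = 13.6

(L/D)max = 13.6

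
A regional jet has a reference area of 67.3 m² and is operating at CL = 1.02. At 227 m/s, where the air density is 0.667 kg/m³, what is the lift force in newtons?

L = 1.18×10^6 N

Dynamic pressure q = ½ρv² = ½ × 0.667 × 227² = 17180 Pa.
L = q·S·CL = 17180 × 67.3 × 1.02 = 1.18×10^6 N ≈ 1180 kN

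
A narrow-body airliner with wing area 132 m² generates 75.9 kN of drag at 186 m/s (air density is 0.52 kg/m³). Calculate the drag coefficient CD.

CD = 0.0639

From D = ½ρv²S·CD, rearranging gives CD = 2D/(ρv²S).
CD = 2 × 75900 / (0.52 × 186² × 132) = 0.0639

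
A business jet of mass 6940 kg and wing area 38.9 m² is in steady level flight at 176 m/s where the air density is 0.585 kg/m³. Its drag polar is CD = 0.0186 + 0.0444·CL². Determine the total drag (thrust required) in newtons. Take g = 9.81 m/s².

D = 7140 N

Weight W = mg = 6940 × 9.81 = 68081 N; in level flight L = W.
Dynamic pressure q = 0.5 × 0.585 × 176² = 9060 Pa.
CL = 2W/(ρv²S) = 2×68081/(0.585×176²×38.9) = 0.1932.
CD = 0.0186 + 0.0444 × 0.1932² = 0.02026.
D = q·S·CD = 9060 × 38.9 × 0.02026 = 7140 N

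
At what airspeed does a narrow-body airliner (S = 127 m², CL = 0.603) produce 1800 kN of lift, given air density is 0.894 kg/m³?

L = ½ρv²S·CL ⇒ v = √(2L/(ρ·S·CL))
v = √(2 × 1.8×10^6 / (0.894 × 127 × 0.603)) = √52580 = 229 m/s

v = 229 m/s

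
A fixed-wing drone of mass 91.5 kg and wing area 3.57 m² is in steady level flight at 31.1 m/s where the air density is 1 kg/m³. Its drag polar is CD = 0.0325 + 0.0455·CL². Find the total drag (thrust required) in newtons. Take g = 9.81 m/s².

Weight W = mg = 91.5 × 9.81 = 897.62 N; in level flight L = W.
q = ½ρv² = ½ × 1 × 31.1² = 483.6 Pa.
Required CL = L/(qS) = 897.62/(483.6·3.57) = 0.5199.
CD = 0.0325 + 0.0455 × 0.5199² = 0.0448.
D = q·S·CD = 483.6 × 3.57 × 0.0448 = 77.34 N

D = 77.3 N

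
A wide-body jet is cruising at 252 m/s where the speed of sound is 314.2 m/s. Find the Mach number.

M = v/a = 252 / 314.2 = 0.802

M = 0.802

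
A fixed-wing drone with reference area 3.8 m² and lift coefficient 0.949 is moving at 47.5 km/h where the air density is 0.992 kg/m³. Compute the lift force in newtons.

L = 311 N

Convert speed: v = 47.5 km/h ÷ 3.6 = 13.19 m/s.
Dynamic pressure q = ½ρv² = ½ × 0.992 × 13.19² = 86.35 Pa.
L = q·S·CL = 86.35 × 3.8 × 0.949 = 311 N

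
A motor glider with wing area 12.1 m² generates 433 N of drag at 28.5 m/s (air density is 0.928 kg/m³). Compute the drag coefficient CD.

CD = 0.0949

From D = ½ρv²S·CD, rearranging gives CD = 2D/(ρv²S).
CD = 2 × 433 / (0.928 × 28.5² × 12.1) = 0.0949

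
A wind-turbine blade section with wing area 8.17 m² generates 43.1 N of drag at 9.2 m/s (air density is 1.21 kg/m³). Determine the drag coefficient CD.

CD = 0.103

From D = ½ρv²S·CD, rearranging gives CD = 2D/(ρv²S).
CD = 2 × 43.1 / (1.21 × 9.2² × 8.17) = 0.103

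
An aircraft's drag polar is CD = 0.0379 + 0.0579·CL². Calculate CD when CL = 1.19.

CD = 0.12

CD = 0.0379 + 0.0579 × 1.19² = 0.0379 + 0.08199 = 0.12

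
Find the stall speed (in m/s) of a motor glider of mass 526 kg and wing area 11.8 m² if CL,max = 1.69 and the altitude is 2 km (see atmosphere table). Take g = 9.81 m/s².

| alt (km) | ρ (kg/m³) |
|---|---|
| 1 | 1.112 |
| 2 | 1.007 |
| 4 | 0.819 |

At 2 km, from the table: ρ = 1.007 kg/m³.
Stall occurs when L = W at CL,max. W = mg = 526 × 9.81 = 5160 N.
V_stall = √(2W/(ρ·S·CL,max)) = √(2 × 5160 / (1.007 × 11.8 × 1.69))
V_stall = √513.9 = 22.7 m/s

V_stall = 22.7 m/s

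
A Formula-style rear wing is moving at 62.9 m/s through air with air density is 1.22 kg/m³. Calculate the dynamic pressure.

q = ½ρv² = ½ × 1.22 × 62.9² = 2410 Pa

q = 2410 Pa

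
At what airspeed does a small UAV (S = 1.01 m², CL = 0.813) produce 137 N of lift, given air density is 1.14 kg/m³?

L = ½ρv²S·CL ⇒ v = √(2L/(ρ·S·CL))
v = √(2 × 137 / (1.14 × 1.01 × 0.813)) = √292.7 = 17.1 m/s

v = 17.1 m/s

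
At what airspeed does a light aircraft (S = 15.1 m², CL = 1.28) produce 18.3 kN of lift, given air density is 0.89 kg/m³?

v = 46.1 m/s

L = ½ρv²S·CL ⇒ v = √(2L/(ρ·S·CL))
v = √(2 × 18300 / (0.89 × 15.1 × 1.28)) = √2128 = 46.1 m/s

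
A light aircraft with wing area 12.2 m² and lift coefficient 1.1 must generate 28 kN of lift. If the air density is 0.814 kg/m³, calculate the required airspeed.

L = ½ρv²S·CL ⇒ v = √(2L/(ρ·S·CL))
v = √(2 × 28000 / (0.814 × 12.2 × 1.1)) = √5126 = 71.6 m/s

v = 71.6 m/s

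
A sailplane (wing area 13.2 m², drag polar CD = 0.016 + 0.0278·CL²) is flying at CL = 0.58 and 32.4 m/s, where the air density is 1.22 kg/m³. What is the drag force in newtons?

D = 214 N

CD = 0.016 + 0.0278 × 0.58² = 0.02535
D = ½ρv²S·CD = ½ × 1.22 × 32.4² × 13.2 × 0.02535 = 214 N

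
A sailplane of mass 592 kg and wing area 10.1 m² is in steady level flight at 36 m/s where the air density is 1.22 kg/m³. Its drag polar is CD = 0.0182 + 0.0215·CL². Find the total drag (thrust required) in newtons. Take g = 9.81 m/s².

D = 236 N

Level flight ⇒ L = W = m·g = 592 × 9.81 = 5807.5 N.
Dynamic pressure q = 0.5 × 1.22 × 36² = 790.6 Pa.
CL = W/(q·S) = 5807.5 / (790.6 × 10.1) = 0.7273.
CD = 0.0182 + 0.0215 × 0.7273² = 0.02957.
D = q·S·CD = 790.6 × 10.1 × 0.02957 = 236.1 N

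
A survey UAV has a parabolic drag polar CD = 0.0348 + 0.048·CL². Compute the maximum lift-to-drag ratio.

(L/D)max = 12.2

For CD = CD0 + K·CL², (L/D)max occurs at CL* = √(CD0/K) and equals 1/(2√(K·CD0)).
(L/D)max = 1/(2√(0.048 × 0.0348)) = 1/(2 × 0.04087) = 12.2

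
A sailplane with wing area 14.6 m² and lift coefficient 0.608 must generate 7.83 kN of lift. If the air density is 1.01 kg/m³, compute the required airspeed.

v = 41.8 m/s

L = ½ρv²S·CL ⇒ v = √(2L/(ρ·S·CL))
v = √(2 × 7830 / (1.01 × 14.6 × 0.608)) = √1747 = 41.8 m/s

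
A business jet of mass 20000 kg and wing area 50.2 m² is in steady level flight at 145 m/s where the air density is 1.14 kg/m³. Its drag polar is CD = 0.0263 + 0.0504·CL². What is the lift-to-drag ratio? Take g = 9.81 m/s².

Weight W = mg = 20000 × 9.81 = 1.962×10^5 N; in level flight L = W.
q = ½ρv² = ½ × 1.14 × 145² = 11980 Pa.
CL = 2W/(ρv²S) = 2×1.962×10^5/(1.14×145²×50.2) = 0.3261.
CD = 0.0263 + 0.0504 × 0.3261² = 0.03166.
L/D = CL/CD = 0.3261 / 0.03166 = 10.3

L/D = 10.3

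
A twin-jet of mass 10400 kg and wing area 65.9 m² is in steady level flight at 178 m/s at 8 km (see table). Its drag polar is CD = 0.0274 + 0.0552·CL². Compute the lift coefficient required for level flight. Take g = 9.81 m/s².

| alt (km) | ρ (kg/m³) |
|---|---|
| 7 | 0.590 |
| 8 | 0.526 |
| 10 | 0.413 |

CL = 0.186

At 8 km, from the table: ρ = 0.526 kg/m³.
Weight W = mg = 10400 × 9.81 = 1.0202×10^5 N; in level flight L = W.
q = ½ρv² = ½ × 0.526 × 178² = 8333 Pa.
CL = W/(q·S) = 1.0202×10^5 / (8333 × 65.9) = 0.1858.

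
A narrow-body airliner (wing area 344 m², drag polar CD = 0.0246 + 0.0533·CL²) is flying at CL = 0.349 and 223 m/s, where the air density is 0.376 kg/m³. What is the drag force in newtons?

CD = 0.0246 + 0.0533 × 0.349² = 0.03109
D = ½ρv²S·CD = ½ × 0.376 × 223² × 344 × 0.03109 = 1×10^5 N

D = 1×10^5 N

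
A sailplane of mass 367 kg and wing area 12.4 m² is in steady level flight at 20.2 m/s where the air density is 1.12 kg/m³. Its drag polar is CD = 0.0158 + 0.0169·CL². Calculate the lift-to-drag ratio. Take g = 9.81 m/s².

Weight W = mg = 367 × 9.81 = 3600.3 N; in level flight L = W.
Dynamic pressure q = 0.5 × 1.12 × 20.2² = 228.5 Pa.
CL = W/(q·S) = 3600.3 / (228.5 × 12.4) = 1.271.
CD = 0.0158 + 0.0169 × 1.271² = 0.04309.
L/D = CL/CD = 1.271 / 0.04309 = 29.5

L/D = 29.5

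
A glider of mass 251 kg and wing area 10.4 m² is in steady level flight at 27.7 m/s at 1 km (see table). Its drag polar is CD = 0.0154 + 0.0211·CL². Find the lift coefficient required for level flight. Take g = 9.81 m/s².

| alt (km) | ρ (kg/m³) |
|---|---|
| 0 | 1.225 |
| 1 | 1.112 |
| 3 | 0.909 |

CL = 0.555

At 1 km, from the table: ρ = 1.112 kg/m³.
Weight W = mg = 251 × 9.81 = 2462.3 N; in level flight L = W.
q = ½ρv² = ½ × 1.112 × 27.7² = 426.6 Pa.
Required CL = L/(qS) = 2462.3/(426.6·10.4) = 0.555.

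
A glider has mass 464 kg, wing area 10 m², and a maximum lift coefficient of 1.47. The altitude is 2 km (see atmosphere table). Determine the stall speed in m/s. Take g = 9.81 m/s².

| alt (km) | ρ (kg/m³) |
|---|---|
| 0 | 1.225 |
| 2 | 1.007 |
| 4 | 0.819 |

V_stall = 24.8 m/s

At 2 km, from the table: ρ = 1.007 kg/m³.
At stall, lift equals weight: L = W = m·g = 464 × 9.81 = 4552 N.
V_stall = √(2W/(ρ·S·CL,max)) = √(2 × 4552 / (1.007 × 10 × 1.47))
V_stall = √615 = 24.8 m/s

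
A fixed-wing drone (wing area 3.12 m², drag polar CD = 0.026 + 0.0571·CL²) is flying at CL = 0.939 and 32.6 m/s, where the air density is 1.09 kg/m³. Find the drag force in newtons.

D = 138 N

CD = 0.026 + 0.0571 × 0.939² = 0.07635
D = ½ρv²S·CD = ½ × 1.09 × 32.6² × 3.12 × 0.07635 = 138 N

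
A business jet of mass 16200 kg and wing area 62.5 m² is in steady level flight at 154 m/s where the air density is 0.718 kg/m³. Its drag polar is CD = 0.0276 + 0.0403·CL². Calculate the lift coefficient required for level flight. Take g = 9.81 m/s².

Weight W = mg = 16200 × 9.81 = 1.5892×10^5 N; in level flight L = W.
Dynamic pressure q = 0.5 × 0.718 × 154² = 8514 Pa.
CL = 2W/(ρv²S) = 2×1.5892×10^5/(0.718×154²×62.5) = 0.2987.

CL = 0.299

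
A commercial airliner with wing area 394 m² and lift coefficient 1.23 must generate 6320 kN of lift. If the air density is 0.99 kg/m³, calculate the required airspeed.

L = ½ρv²S·CL ⇒ v = √(2L/(ρ·S·CL))
v = √(2 × 6.32×10^6 / (0.99 × 394 × 1.23)) = √26350 = 162 m/s

v = 162 m/s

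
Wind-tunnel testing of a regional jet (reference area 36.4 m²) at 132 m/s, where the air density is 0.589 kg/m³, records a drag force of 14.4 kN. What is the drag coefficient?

From D = ½ρv²S·CD, rearranging gives CD = 2D/(ρv²S).
CD = 2 × 14400 / (0.589 × 132² × 36.4) = 0.0771

CD = 0.0771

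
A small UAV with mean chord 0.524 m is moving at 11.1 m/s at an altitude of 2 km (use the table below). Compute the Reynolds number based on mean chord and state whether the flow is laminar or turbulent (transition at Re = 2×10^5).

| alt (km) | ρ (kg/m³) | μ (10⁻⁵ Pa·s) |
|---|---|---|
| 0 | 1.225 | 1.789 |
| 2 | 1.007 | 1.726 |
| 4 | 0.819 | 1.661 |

Re = 3.39×10^5 (turbulent)

At 2 km, from the table: ρ = 1.007 kg/m³, μ = 1.726×10⁻⁵ Pa·s.
Re = ρ·v·c/μ = 1.007 × 11.1 × 0.524 / (1.726×10⁻⁵) = 3.39×10^5
Since 3.39×10^5 > 2×10^5, the flow is turbulent.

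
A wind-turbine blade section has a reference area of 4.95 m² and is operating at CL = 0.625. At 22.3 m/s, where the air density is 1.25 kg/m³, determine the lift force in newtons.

L = 962 N

Dynamic pressure q = ½ρv² = ½ × 1.25 × 22.3² = 310.8 Pa.
L = q·S·CL = 310.8 × 4.95 × 0.625 = 962 N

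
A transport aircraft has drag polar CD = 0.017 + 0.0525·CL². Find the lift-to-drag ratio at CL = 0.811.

CD = 0.017 + 0.0525 × 0.811² = 0.05153
L/D = CL/CD = 0.811 / 0.05153 = 15.7

L/D = 15.7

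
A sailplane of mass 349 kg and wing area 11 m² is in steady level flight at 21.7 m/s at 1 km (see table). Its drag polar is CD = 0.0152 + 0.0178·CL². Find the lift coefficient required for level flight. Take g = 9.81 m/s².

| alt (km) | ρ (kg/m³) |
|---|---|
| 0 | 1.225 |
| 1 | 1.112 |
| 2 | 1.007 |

At 1 km, from the table: ρ = 1.112 kg/m³.
Level flight ⇒ L = W = m·g = 349 × 9.81 = 3423.7 N.
q = ½ρv² = ½ × 1.112 × 21.7² = 261.8 Pa.
CL = 2W/(ρv²S) = 2×3423.7/(1.112×21.7²×11) = 1.189.

CL = 1.19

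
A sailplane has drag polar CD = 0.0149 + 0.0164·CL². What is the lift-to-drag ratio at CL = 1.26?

L/D = 30.8

CD = 0.0149 + 0.0164 × 1.26² = 0.04094
L/D = CL/CD = 1.26 / 0.04094 = 30.8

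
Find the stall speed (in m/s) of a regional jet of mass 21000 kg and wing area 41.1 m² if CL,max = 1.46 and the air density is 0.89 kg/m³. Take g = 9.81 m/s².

At stall, lift equals weight: L = W = m·g = 21000 × 9.81 = 2.06×10^5 N.
V_stall = √(2W/(ρ·S·CL,max)) = √(2 × 2.06×10^5 / (0.89 × 41.1 × 1.46))
V_stall = √7715 = 87.8 m/s

V_stall = 87.8 m/s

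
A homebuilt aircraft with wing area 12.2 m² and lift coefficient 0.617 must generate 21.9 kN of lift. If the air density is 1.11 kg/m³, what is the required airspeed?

L = ½ρv²S·CL ⇒ v = √(2L/(ρ·S·CL))
v = √(2 × 21900 / (1.11 × 12.2 × 0.617)) = √5242 = 72.4 m/s

v = 72.4 m/s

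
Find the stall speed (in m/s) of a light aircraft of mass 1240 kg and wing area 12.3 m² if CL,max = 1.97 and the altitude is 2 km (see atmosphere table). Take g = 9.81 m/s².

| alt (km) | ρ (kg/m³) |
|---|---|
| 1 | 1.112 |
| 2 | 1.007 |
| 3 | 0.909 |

V_stall = 31.6 m/s

At 2 km, from the table: ρ = 1.007 kg/m³.
Stall occurs when L = W at CL,max. W = mg = 1240 × 9.81 = 12160 N.
From L = ½ρV²S·CL,max = W: V_stall = √(2W/(ρSCL,max)) = √(2·12160/(1.007·12.3·1.97))
V_stall = √997.1 = 31.6 m/s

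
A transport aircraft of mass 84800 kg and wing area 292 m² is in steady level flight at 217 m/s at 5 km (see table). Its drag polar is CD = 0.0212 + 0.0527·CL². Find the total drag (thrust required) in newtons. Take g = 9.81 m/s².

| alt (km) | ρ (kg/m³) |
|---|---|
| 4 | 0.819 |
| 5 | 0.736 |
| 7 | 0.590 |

At 5 km, from the table: ρ = 0.736 kg/m³.
Weight W = mg = 84800 × 9.81 = 8.3189×10^5 N; in level flight L = W.
q = ½ρv² = ½ × 0.736 × 217² = 17330 Pa.
CL = 2W/(ρv²S) = 2×8.3189×10^5/(0.736×217²×292) = 0.1644.
CD = 0.0212 + 0.0527 × 0.1644² = 0.02262.
D = q·S·CD = 17330 × 292 × 0.02262 = 1.145×10^5 N

D = 1.14×10^5 N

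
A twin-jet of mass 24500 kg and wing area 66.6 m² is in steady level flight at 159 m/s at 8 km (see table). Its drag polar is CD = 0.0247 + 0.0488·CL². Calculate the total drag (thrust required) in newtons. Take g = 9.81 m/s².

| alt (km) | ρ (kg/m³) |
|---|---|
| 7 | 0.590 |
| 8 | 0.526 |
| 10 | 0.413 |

At 8 km, from the table: ρ = 0.526 kg/m³.
Level flight ⇒ L = W = m·g = 24500 × 9.81 = 2.4034×10^5 N.
q = ½ρv² = ½ × 0.526 × 159² = 6649 Pa.
CL = 2W/(ρv²S) = 2×2.4034×10^5/(0.526×159²×66.6) = 0.5428.
CD = 0.0247 + 0.0488 × 0.5428² = 0.03908.
D = q·S·CD = 6649 × 66.6 × 0.03908 = 17300 N

D = 17300 N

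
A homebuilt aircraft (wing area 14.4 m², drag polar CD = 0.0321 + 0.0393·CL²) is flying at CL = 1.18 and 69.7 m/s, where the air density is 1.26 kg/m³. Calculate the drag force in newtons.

D = 3830 N

CD = 0.0321 + 0.0393 × 1.18² = 0.08682
D = ½ρv²S·CD = ½ × 1.26 × 69.7² × 14.4 × 0.08682 = 3830 N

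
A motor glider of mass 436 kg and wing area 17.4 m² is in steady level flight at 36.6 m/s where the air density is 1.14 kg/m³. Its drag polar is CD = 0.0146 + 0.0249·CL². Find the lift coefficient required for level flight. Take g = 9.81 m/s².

In steady level flight, lift balances weight: W = mg = 436 × 9.81 = 4277.2 N.
Dynamic pressure q = 0.5 × 1.14 × 36.6² = 763.5 Pa.
Required CL = L/(qS) = 4277.2/(763.5·17.4) = 0.3219.

CL = 0.322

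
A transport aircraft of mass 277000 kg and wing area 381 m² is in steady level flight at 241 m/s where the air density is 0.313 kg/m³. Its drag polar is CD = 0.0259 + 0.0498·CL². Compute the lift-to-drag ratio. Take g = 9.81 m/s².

Level flight ⇒ L = W = m·g = 277000 × 9.81 = 2.7174×10^6 N.
q = ½ρv² = ½ × 0.313 × 241² = 9090 Pa.
CL = W/(q·S) = 2.7174×10^6 / (9090 × 381) = 0.7846.
CD = 0.0259 + 0.0498 × 0.7846² = 0.05656.
L/D = CL/CD = 0.7846 / 0.05656 = 13.9

L/D = 13.9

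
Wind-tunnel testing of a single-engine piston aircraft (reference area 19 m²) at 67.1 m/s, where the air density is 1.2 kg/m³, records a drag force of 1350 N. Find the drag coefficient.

CD = 0.0263

From D = ½ρv²S·CD, rearranging gives CD = 2D/(ρv²S).
CD = 2 × 1350 / (1.2 × 67.1² × 19) = 0.0263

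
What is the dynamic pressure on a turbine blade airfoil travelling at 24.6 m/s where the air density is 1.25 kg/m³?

q = 378 Pa

q = ½ρv² = ½ × 1.25 × 24.6² = 378 Pa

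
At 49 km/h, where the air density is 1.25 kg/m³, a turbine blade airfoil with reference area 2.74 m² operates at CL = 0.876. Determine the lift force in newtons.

Convert speed: v = 49 km/h ÷ 3.6 = 13.61 m/s.
Dynamic pressure q = ½ρv² = ½ × 1.25 × 13.61² = 115.8 Pa.
L = q·S·CL = 115.8 × 2.74 × 0.876 = 278 N

L = 278 N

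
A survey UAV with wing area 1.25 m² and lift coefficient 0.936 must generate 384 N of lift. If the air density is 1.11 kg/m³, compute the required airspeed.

v = 24.3 m/s

L = ½ρv²S·CL ⇒ v = √(2L/(ρ·S·CL))
v = √(2 × 384 / (1.11 × 1.25 × 0.936)) = √591.4 = 24.3 m/s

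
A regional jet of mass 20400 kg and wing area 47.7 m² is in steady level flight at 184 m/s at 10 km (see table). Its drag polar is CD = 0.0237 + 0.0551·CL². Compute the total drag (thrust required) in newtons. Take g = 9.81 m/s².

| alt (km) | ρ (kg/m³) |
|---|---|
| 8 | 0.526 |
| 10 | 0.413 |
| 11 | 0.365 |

At 10 km, from the table: ρ = 0.413 kg/m³.
In steady level flight, lift balances weight: W = mg = 20400 × 9.81 = 2.0012×10^5 N.
Dynamic pressure q = 0.5 × 0.413 × 184² = 6991 Pa.
Required CL = L/(qS) = 2.0012×10^5/(6991·47.7) = 0.6001.
CD = 0.0237 + 0.0551 × 0.6001² = 0.04354.
D = q·S·CD = 6991 × 47.7 × 0.04354 = 14520 N

D = 14500 N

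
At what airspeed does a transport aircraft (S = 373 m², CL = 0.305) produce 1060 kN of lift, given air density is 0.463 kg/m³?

L = ½ρv²S·CL ⇒ v = √(2L/(ρ·S·CL))
v = √(2 × 1.06×10^6 / (0.463 × 373 × 0.305)) = √40250 = 201 m/s

v = 201 m/s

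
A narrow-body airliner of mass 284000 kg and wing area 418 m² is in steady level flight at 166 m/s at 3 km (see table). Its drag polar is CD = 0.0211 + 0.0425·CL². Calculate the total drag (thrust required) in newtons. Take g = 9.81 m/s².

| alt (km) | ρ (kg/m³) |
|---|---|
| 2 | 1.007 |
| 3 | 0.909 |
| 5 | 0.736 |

D = 1.73×10^5 N

At 3 km, from the table: ρ = 0.909 kg/m³.
Weight W = mg = 284000 × 9.81 = 2.786×10^6 N; in level flight L = W.
Dynamic pressure q = 0.5 × 0.909 × 166² = 12520 Pa.
Required CL = L/(qS) = 2.786×10^6/(12520·418) = 0.5322.
CD = 0.0211 + 0.0425 × 0.5322² = 0.03314.
D = q·S·CD = 12520 × 418 × 0.03314 = 1.735×10^5 N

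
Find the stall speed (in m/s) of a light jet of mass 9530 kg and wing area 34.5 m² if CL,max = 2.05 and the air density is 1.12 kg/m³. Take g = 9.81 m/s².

V_stall = 48.6 m/s

Stall occurs when L = W at CL,max. W = mg = 9530 × 9.81 = 93490 N.
V_stall = √(2W/(ρ·S·CL,max)) = √(2 × 93490 / (1.12 × 34.5 × 2.05))
V_stall = √2360 = 48.6 m/s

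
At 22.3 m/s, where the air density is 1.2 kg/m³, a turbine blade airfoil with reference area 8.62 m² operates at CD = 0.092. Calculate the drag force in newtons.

D = 237 N

D = ½ρv²S·CD = ½ × 1.2 × 22.3² × 8.62 × 0.092 = 237 N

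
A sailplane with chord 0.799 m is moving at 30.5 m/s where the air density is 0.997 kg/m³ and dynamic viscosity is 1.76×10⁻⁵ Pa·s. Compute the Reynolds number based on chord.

Re = 1.38×10^6

Re = ρ·v·c/μ = 0.997 × 30.5 × 0.799 / (1.76×10⁻⁵) = 1.38×10^6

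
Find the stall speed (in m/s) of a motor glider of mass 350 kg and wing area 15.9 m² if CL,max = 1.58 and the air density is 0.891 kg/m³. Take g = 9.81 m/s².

Stall occurs when L = W at CL,max. W = mg = 350 × 9.81 = 3434 N.
From L = ½ρV²S·CL,max = W: V_stall = √(2W/(ρSCL,max)) = √(2·3434/(0.891·15.9·1.58))
V_stall = √306.8 = 17.5 m/s

V_stall = 17.5 m/s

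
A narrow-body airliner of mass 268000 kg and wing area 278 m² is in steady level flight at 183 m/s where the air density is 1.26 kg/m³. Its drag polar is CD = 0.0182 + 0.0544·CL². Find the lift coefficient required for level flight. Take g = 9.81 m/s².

CL = 0.448

Weight W = mg = 268000 × 9.81 = 2.6291×10^6 N; in level flight L = W.
Dynamic pressure q = 0.5 × 1.26 × 183² = 21100 Pa.
Required CL = L/(qS) = 2.6291×10^6/(21100·278) = 0.4482.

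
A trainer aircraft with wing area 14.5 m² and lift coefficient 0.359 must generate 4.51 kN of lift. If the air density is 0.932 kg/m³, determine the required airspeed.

v = 43.1 m/s

L = ½ρv²S·CL ⇒ v = √(2L/(ρ·S·CL))
v = √(2 × 4510 / (0.932 × 14.5 × 0.359)) = √1859 = 43.1 m/s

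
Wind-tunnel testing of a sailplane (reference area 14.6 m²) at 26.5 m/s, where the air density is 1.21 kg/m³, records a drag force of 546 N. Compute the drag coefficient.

From D = ½ρv²S·CD, rearranging gives CD = 2D/(ρv²S).
CD = 2 × 546 / (1.21 × 26.5² × 14.6) = 0.088

CD = 0.088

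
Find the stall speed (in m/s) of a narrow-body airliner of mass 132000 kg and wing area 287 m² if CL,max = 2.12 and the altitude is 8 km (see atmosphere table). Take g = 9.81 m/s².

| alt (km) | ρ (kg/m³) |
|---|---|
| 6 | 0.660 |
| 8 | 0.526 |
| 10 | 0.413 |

At 8 km, from the table: ρ = 0.526 kg/m³.
Weight W = mg = 132000 × 9.81 = 1.295×10^6 N.
From L = ½ρV²S·CL,max = W: V_stall = √(2W/(ρSCL,max)) = √(2·1.295×10^6/(0.526·287·2.12))
V_stall = √8092 = 90 m/s

V_stall = 90 m/s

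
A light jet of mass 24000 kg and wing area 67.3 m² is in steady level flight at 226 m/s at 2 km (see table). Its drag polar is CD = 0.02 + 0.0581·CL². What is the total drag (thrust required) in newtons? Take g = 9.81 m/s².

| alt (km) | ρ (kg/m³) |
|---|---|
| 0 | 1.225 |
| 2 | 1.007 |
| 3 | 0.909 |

At 2 km, from the table: ρ = 1.007 kg/m³.
Weight W = mg = 24000 × 9.81 = 2.3544×10^5 N; in level flight L = W.
Dynamic pressure q = 0.5 × 1.007 × 226² = 25720 Pa.
CL = 2W/(ρv²S) = 2×2.3544×10^5/(1.007×226²×67.3) = 0.136.
CD = 0.02 + 0.0581 × 0.136² = 0.02108.
D = q·S·CD = 25720 × 67.3 × 0.02108 = 36480 N

D = 36500 N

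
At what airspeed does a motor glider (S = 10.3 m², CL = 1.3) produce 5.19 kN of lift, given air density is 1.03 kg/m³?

L = ½ρv²S·CL ⇒ v = √(2L/(ρ·S·CL))
v = √(2 × 5190 / (1.03 × 10.3 × 1.3)) = √752.6 = 27.4 m/s

v = 27.4 m/s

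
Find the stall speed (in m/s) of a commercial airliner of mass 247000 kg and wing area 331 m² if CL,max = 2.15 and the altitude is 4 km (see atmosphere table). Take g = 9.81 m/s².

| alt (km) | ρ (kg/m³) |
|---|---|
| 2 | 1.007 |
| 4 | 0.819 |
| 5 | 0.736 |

At 4 km, from the table: ρ = 0.819 kg/m³.
At stall, lift equals weight: L = W = m·g = 247000 × 9.81 = 2.423×10^6 N.
V_stall = √(2W/(ρ·S·CL,max)) = √(2 × 2.423×10^6 / (0.819 × 331 × 2.15))
V_stall = √8315 = 91.2 m/s

V_stall = 91.2 m/s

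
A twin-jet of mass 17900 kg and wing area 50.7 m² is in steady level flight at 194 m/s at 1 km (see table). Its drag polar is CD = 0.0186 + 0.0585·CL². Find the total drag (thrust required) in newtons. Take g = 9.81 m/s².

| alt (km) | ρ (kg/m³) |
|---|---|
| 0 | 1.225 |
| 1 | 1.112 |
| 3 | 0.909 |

D = 21400 N

At 1 km, from the table: ρ = 1.112 kg/m³.
In steady level flight, lift balances weight: W = mg = 17900 × 9.81 = 1.756×10^5 N.
Dynamic pressure q = 0.5 × 1.112 × 194² = 20930 Pa.
CL = 2W/(ρv²S) = 2×1.756×10^5/(1.112×194²×50.7) = 0.1655.
CD = 0.0186 + 0.0585 × 0.1655² = 0.0202.
D = q·S·CD = 20930 × 50.7 × 0.0202 = 21430 N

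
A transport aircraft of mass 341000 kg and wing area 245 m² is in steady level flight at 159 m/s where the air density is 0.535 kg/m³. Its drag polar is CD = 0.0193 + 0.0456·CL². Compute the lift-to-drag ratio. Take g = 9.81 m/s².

In steady level flight, lift balances weight: W = mg = 341000 × 9.81 = 3.3452×10^6 N.
q = ½ρv² = ½ × 0.535 × 159² = 6763 Pa.
Required CL = L/(qS) = 3.3452×10^6/(6763·245) = 2.019.
CD = 0.0193 + 0.0456 × 2.019² = 0.2052.
L/D = CL/CD = 2.019 / 0.2052 = 9.84

L/D = 9.84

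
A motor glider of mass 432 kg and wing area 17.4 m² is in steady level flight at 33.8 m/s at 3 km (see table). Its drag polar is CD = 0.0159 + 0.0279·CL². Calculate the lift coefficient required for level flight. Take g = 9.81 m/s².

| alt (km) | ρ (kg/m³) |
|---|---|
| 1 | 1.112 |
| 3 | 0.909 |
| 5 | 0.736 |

CL = 0.469

At 3 km, from the table: ρ = 0.909 kg/m³.
In steady level flight, lift balances weight: W = mg = 432 × 9.81 = 4237.9 N.
Dynamic pressure q = 0.5 × 0.909 × 33.8² = 519.2 Pa.
CL = 2W/(ρv²S) = 2×4237.9/(0.909×33.8²×17.4) = 0.4691.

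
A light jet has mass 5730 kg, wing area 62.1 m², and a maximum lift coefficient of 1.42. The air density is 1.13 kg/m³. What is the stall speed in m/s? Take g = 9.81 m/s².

V_stall = 33.6 m/s

Weight W = mg = 5730 × 9.81 = 56210 N.
From L = ½ρV²S·CL,max = W: V_stall = √(2W/(ρSCL,max)) = √(2·56210/(1.13·62.1·1.42))
V_stall = √1128 = 33.6 m/s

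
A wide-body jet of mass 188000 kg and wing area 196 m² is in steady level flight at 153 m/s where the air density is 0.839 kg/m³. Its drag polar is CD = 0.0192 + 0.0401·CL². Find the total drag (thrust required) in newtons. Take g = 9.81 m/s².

D = 1.08×10^5 N

Level flight ⇒ L = W = m·g = 188000 × 9.81 = 1.8443×10^6 N.
q = ½ρv² = ½ × 0.839 × 153² = 9820 Pa.
Required CL = L/(qS) = 1.8443×10^6/(9820·196) = 0.9582.
CD = 0.0192 + 0.0401 × 0.9582² = 0.05602.
D = q·S·CD = 9820 × 196 × 0.05602 = 1.078×10^5 N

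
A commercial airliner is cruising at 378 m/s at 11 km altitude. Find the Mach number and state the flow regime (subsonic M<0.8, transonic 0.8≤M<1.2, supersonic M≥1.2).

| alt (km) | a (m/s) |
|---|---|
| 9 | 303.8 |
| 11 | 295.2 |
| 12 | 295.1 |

M = 1.28 (supersonic)

At 11 km, from the table: a = 295.2 m/s.
M = v/a = 378 / 295.2 = 1.28
M = 1.28 → supersonic.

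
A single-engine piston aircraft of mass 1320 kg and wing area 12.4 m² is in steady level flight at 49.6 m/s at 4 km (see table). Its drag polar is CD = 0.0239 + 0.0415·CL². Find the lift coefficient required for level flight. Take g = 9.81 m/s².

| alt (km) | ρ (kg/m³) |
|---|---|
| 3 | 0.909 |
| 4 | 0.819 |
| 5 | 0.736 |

At 4 km, from the table: ρ = 0.819 kg/m³.
Level flight ⇒ L = W = m·g = 1320 × 9.81 = 12949 N.
Dynamic pressure q = 0.5 × 0.819 × 49.6² = 1007 Pa.
Required CL = L/(qS) = 12949/(1007·12.4) = 1.037.

CL = 1.04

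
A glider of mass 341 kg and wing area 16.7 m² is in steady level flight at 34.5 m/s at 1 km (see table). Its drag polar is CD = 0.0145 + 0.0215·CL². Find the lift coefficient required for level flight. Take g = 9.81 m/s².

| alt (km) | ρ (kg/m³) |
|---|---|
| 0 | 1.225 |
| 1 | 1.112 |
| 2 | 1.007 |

At 1 km, from the table: ρ = 1.112 kg/m³.
Level flight ⇒ L = W = m·g = 341 × 9.81 = 3345.2 N.
Dynamic pressure q = 0.5 × 1.112 × 34.5² = 661.8 Pa.
CL = 2W/(ρv²S) = 2×3345.2/(1.112×34.5²×16.7) = 0.3027.

CL = 0.303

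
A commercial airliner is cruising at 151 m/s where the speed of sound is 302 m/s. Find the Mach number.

M = 0.5

M = v/a = 151 / 302 = 0.5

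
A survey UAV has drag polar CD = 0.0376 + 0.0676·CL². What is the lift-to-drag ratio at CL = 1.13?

L/D = 9.12

CD = 0.0376 + 0.0676 × 1.13² = 0.1239
L/D = CL/CD = 1.13 / 0.1239 = 9.12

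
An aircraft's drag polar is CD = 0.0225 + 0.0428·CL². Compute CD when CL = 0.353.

CD = 0.0225 + 0.0428 × 0.353² = 0.0225 + 0.005333 = 0.0278

CD = 0.0278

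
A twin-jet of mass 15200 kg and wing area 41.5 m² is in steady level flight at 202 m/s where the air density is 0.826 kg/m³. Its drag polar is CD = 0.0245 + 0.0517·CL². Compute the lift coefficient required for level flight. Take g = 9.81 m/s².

Weight W = mg = 15200 × 9.81 = 1.4911×10^5 N; in level flight L = W.
q = ½ρv² = ½ × 0.826 × 202² = 16850 Pa.
Required CL = L/(qS) = 1.4911×10^5/(16850·41.5) = 0.2132.

CL = 0.213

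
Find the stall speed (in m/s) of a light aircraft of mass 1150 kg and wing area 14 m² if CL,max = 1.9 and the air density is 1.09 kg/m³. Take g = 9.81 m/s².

V_stall = 27.9 m/s

Weight W = mg = 1150 × 9.81 = 11280 N.
From L = ½ρV²S·CL,max = W: V_stall = √(2W/(ρSCL,max)) = √(2·11280/(1.09·14·1.9))
V_stall = √778.2 = 27.9 m/s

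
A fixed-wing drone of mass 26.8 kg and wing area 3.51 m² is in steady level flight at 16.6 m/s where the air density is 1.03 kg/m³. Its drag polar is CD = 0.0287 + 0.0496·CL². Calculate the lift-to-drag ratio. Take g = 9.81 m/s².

Level flight ⇒ L = W = m·g = 26.8 × 9.81 = 262.91 N.
Dynamic pressure q = 0.5 × 1.03 × 16.6² = 141.9 Pa.
CL = W/(q·S) = 262.91 / (141.9 × 3.51) = 0.5278.
CD = 0.0287 + 0.0496 × 0.5278² = 0.04252.
L/D = CL/CD = 0.5278 / 0.04252 = 12.4

L/D = 12.4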